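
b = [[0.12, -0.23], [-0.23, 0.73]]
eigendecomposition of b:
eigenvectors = [[-0.95, 0.32], [-0.32, -0.95]]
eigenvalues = [0.04, 0.81]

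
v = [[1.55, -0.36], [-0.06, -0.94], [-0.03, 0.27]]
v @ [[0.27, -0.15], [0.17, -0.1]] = [[0.36, -0.20], [-0.18, 0.10], [0.04, -0.02]]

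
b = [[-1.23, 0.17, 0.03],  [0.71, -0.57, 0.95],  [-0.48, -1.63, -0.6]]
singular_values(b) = [1.82, 1.59, 0.82]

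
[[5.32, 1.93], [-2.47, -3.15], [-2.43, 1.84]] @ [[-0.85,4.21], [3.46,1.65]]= [[2.16,  25.58], [-8.80,  -15.60], [8.43,  -7.19]]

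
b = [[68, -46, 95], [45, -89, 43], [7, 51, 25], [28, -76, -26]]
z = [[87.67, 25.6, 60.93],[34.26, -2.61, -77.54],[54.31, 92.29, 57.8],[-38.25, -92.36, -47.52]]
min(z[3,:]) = -92.36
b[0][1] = -46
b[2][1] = 51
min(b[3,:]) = -76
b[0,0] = 68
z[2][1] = 92.29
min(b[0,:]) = -46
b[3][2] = -26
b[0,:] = [68, -46, 95]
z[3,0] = -38.25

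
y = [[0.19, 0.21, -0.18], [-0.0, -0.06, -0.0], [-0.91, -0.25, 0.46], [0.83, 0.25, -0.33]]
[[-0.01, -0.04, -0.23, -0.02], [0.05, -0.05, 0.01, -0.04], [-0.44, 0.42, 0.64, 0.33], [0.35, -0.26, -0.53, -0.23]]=y @[[0.55,  -0.13,  -0.30,  -0.21], [-0.81,  0.9,  -0.24,  0.66], [-0.30,  1.14,  0.66,  0.66]]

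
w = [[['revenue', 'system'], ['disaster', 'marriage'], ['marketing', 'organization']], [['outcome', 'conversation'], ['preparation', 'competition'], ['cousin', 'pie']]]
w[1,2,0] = 'cousin'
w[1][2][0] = 'cousin'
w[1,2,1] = 'pie'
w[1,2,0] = 'cousin'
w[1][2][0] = 'cousin'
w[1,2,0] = 'cousin'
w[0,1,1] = 'marriage'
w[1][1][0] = 'preparation'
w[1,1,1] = 'competition'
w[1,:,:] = [['outcome', 'conversation'], ['preparation', 'competition'], ['cousin', 'pie']]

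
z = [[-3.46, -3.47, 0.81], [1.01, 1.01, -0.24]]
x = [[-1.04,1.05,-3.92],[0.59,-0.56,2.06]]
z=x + [[-2.42, -4.52, 4.73],[0.42, 1.57, -2.3]]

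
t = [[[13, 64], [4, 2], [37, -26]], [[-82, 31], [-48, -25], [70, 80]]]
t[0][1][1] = 2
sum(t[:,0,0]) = -69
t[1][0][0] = -82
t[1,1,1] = -25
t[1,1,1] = -25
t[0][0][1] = 64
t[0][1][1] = 2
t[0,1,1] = 2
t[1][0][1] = 31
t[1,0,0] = -82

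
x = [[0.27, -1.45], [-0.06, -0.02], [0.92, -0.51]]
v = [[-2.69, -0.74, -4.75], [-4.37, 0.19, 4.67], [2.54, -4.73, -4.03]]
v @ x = [[-5.05, 6.34], [3.11, 3.95], [-2.74, -1.53]]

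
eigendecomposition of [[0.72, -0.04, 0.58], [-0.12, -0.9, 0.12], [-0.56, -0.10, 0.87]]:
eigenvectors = [[-0.71+0.00j, -0.71-0.00j, (-0+0j)], [(0.03-0.06j), 0.03+0.06j, -1.00+0.00j], [-0.09-0.69j, -0.09+0.69j, (-0.06+0j)]]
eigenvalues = [(0.79+0.56j), (0.79-0.56j), (-0.89+0j)]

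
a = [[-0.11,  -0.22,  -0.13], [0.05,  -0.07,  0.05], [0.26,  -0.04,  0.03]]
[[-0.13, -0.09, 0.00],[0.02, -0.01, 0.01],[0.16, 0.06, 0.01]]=a@[[0.67, 0.27, 0.01], [0.27, 0.31, -0.05], [0.01, -0.05, 0.07]]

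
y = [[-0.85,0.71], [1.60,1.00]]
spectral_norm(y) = 1.93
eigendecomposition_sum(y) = [[-1.11, 0.34], [0.76, -0.23]] + [[0.26, 0.37],  [0.84, 1.23]]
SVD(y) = [[-0.25, 0.97],[0.97, 0.25]] @ diag([1.9310225687103677, 1.0284706311466616]) @ [[0.91, 0.41], [-0.41, 0.91]]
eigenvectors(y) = [[-0.83,-0.29], [0.57,-0.96]]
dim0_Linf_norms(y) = [1.6, 1.0]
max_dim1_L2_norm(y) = 1.89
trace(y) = 0.15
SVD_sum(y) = [[-0.44, -0.2], [1.71, 0.76]] + [[-0.41,0.91],  [-0.11,0.24]]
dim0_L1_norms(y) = [2.45, 1.71]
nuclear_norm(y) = 2.96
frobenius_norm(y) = 2.19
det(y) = -1.99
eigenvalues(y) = [-1.34, 1.49]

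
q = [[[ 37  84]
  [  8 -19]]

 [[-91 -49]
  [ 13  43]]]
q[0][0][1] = 84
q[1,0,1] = -49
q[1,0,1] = -49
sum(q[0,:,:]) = 110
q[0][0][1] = 84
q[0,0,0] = 37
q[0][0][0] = 37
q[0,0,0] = 37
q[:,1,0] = [8, 13]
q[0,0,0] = 37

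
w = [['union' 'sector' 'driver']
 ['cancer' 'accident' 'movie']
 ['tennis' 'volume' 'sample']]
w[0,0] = 'union'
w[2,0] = 'tennis'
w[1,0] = 'cancer'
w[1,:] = ['cancer', 'accident', 'movie']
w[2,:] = ['tennis', 'volume', 'sample']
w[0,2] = 'driver'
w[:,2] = ['driver', 'movie', 'sample']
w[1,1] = 'accident'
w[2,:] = ['tennis', 'volume', 'sample']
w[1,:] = ['cancer', 'accident', 'movie']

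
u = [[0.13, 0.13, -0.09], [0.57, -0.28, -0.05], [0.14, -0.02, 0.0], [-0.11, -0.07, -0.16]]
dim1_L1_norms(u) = [0.35, 0.9, 0.16, 0.34]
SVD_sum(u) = [[0.07, -0.03, -0.00], [0.59, -0.24, -0.04], [0.13, -0.05, -0.01], [-0.06, 0.02, 0.0]] + [[0.05,0.11,0.05], [-0.01,-0.03,-0.01], [0.01,0.03,0.01], [-0.06,-0.14,-0.06]] + [[0.01, 0.05, -0.13], [-0.00, -0.0, 0.01], [0.00, 0.0, -0.0], [0.01, 0.04, -0.11]]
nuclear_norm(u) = 1.05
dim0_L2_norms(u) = [0.61, 0.32, 0.19]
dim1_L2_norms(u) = [0.2, 0.64, 0.14, 0.21]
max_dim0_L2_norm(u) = 0.61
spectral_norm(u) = 0.66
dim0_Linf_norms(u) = [0.57, 0.28, 0.16]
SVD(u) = [[-0.11, 0.61, 0.77], [-0.97, -0.19, -0.03], [-0.21, 0.17, 0.02], [0.1, -0.75, 0.64]] @ diag([0.6577908172527462, 0.21101078936537276, 0.18189471545200706]) @ [[-0.92, 0.38, 0.07], [0.38, 0.86, 0.35], [0.08, 0.35, -0.93]]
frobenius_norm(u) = 0.71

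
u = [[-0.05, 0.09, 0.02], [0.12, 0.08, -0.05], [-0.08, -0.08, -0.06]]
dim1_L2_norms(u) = [0.1, 0.15, 0.13]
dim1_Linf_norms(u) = [0.09, 0.12, 0.08]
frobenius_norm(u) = 0.23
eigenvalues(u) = [(0.15+0j), (-0.09+0.03j), (-0.09-0.03j)]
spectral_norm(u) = 0.18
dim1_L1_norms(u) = [0.16, 0.25, 0.22]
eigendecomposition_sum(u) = [[(0.03+0j), 0.04+0.00j, -0.01-0.00j],  [(0.07+0j), (0.11+0j), (-0.02-0j)],  [(-0.04+0j), (-0.06+0j), (0.01+0j)]] + [[-0.04+0.00j, (0.02+0.03j), (0.01+0.06j)], [(0.02-0.01j), (-0.02-0.01j), (-0.02-0.03j)], [-0.02-0.03j, (-0.01+0.03j), (-0.04+0.04j)]] + [[-0.04-0.00j, 0.02-0.03j, (0.01-0.06j)],[0.02+0.01j, -0.02+0.01j, -0.02+0.03j],[-0.02+0.03j, (-0.01-0.03j), -0.04-0.04j]]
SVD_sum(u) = [[0.02, 0.02, 0.0], [0.11, 0.1, 0.0], [-0.08, -0.08, -0.00]] + [[-0.06, 0.06, 0.05], [0.03, -0.03, -0.02], [0.02, -0.02, -0.02]] + [[-0.01, 0.01, -0.03], [-0.01, 0.01, -0.03], [-0.02, 0.02, -0.04]]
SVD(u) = [[0.13, -0.87, 0.48], [0.78, 0.39, 0.5], [-0.62, 0.31, 0.72]] @ diag([0.18347441611488288, 0.11169805278046578, 0.06753283376517728]) @ [[0.74,0.67,0.00], [0.58,-0.64,-0.49], [-0.33,0.37,-0.87]]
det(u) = 0.00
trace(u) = -0.03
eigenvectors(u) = [[0.33+0.00j, 0.69+0.00j, (0.69-0j)],[(0.84+0j), -0.39+0.09j, -0.39-0.09j],[(-0.44+0j), (0.34+0.5j), 0.34-0.50j]]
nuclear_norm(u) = 0.36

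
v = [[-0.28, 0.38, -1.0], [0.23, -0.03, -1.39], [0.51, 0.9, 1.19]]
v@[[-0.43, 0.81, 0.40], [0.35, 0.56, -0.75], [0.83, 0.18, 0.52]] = [[-0.58, -0.19, -0.92], [-1.26, -0.08, -0.61], [1.08, 1.13, 0.15]]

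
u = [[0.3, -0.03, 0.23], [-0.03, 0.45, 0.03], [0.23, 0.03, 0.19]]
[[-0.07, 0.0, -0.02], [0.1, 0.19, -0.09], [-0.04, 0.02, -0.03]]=u @ [[0.25, 0.39, -0.15], [0.27, 0.47, -0.21], [-0.58, -0.44, 0.06]]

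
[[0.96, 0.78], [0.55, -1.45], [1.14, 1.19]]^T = [[0.96, 0.55, 1.14], [0.78, -1.45, 1.19]]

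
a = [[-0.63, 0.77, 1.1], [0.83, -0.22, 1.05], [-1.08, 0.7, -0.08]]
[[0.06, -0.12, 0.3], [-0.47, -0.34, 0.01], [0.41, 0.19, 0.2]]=a @[[-0.23,  -0.2,  -0.10], [0.21,  -0.06,  0.14], [-0.22,  -0.18,  0.12]]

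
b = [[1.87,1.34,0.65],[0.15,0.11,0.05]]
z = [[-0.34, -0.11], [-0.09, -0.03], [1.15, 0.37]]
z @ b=[[-0.65, -0.47, -0.23], [-0.17, -0.12, -0.06], [2.21, 1.58, 0.77]]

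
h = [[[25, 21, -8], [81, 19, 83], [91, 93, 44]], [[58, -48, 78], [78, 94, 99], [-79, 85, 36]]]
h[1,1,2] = 99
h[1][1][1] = 94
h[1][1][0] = 78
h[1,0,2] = 78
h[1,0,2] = 78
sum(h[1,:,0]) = 57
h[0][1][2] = 83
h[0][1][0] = 81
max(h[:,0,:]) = 78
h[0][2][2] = 44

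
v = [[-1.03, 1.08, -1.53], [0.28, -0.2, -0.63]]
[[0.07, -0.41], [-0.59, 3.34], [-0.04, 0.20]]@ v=[[-0.19, 0.16, 0.15], [1.54, -1.31, -1.2], [0.10, -0.08, -0.06]]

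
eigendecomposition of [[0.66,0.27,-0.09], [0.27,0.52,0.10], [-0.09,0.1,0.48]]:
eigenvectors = [[0.54, -0.79, -0.27], [-0.69, -0.61, 0.4], [0.48, 0.03, 0.87]]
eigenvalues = [0.24, 0.87, 0.55]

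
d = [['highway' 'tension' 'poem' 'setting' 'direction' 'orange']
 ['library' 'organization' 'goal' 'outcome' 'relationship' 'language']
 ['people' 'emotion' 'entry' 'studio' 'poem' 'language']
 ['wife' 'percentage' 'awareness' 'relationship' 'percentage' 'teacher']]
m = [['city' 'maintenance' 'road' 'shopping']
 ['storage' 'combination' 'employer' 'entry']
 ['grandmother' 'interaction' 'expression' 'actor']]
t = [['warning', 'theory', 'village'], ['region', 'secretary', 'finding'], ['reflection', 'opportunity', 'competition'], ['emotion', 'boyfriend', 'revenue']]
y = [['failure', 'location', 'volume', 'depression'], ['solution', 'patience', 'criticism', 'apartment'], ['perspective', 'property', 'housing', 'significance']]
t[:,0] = ['warning', 'region', 'reflection', 'emotion']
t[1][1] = 'secretary'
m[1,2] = 'employer'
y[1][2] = 'criticism'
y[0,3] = 'depression'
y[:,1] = ['location', 'patience', 'property']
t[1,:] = ['region', 'secretary', 'finding']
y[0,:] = ['failure', 'location', 'volume', 'depression']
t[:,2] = ['village', 'finding', 'competition', 'revenue']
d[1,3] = 'outcome'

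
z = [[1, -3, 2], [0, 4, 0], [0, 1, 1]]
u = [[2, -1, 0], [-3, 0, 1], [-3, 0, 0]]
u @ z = [[2, -10, 4], [-3, 10, -5], [-3, 9, -6]]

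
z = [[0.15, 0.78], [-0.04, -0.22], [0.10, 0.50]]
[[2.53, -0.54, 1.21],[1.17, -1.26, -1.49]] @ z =[[0.52, 2.7], [0.08, 0.44]]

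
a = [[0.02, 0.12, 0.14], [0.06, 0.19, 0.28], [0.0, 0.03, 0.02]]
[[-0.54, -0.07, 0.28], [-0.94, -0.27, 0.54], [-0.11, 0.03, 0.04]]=a@[[1.84, -0.54, -1.94], [-2.05, 2.62, -0.28], [-2.36, -2.64, 2.55]]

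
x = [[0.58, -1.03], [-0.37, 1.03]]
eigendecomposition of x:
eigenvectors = [[-0.92, 0.76], [-0.39, -0.65]]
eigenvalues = [0.15, 1.46]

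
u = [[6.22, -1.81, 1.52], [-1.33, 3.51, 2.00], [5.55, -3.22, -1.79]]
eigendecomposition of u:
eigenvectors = [[-0.85, 0.25, 0.47], [0.02, 0.39, 0.88], [-0.53, -0.89, -0.05]]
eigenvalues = [7.21, -1.96, 2.69]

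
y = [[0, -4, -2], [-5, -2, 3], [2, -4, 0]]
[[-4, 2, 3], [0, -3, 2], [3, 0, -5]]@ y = [[-4, 0, 14], [19, -2, -9], [-10, 8, -6]]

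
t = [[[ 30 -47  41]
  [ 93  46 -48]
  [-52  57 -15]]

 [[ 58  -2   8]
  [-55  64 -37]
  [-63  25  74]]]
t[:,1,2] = [-48, -37]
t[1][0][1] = -2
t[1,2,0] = -63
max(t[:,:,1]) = 64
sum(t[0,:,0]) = 71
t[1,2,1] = 25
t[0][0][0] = 30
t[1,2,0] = -63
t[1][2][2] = 74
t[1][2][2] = 74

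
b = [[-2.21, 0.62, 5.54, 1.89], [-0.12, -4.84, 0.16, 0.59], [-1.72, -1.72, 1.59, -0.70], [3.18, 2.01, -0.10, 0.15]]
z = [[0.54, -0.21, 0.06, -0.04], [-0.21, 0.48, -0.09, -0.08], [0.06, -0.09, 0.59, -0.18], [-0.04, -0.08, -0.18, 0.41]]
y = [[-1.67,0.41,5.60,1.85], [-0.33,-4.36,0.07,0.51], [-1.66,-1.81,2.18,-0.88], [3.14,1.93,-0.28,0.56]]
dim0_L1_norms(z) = [0.85, 0.86, 0.92, 0.71]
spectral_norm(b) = 6.81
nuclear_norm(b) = 16.21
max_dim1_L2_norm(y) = 6.14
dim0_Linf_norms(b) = [3.18, 4.84, 5.54, 1.89]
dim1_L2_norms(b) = [6.29, 4.88, 2.99, 3.77]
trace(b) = -5.31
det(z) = 0.04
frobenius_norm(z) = 1.11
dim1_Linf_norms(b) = [5.54, 4.84, 1.72, 3.18]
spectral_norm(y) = 6.83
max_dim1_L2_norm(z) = 0.63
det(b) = 110.11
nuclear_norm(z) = 2.02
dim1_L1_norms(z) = [0.85, 0.86, 0.92, 0.71]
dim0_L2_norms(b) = [4.24, 5.55, 5.77, 2.11]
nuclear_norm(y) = 15.90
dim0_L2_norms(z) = [0.58, 0.54, 0.63, 0.46]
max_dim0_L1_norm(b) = 9.19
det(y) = 111.31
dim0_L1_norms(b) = [7.23, 9.19, 7.39, 3.33]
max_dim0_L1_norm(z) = 0.92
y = b + z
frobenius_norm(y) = 9.09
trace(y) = -3.29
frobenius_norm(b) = 9.30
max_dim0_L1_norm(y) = 8.51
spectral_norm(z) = 0.80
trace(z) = 2.02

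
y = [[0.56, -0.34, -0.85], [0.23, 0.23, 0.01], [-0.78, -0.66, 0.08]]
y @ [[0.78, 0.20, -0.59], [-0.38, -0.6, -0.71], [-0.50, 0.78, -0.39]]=[[0.99, -0.35, 0.24], [0.09, -0.08, -0.30], [-0.40, 0.3, 0.90]]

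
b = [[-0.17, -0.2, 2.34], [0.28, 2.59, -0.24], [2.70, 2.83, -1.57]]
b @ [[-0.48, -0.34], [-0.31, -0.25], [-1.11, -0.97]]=[[-2.45, -2.16], [-0.67, -0.51], [-0.43, -0.1]]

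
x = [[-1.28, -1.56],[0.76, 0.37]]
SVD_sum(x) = [[-1.37, -1.48], [0.53, 0.58]] + [[0.09, -0.08], [0.23, -0.21]]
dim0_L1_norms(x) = [2.04, 1.93]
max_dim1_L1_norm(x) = 2.84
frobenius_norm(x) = 2.19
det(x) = 0.71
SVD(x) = [[-0.93,0.36], [0.36,0.93]] @ diag([2.162899780244806, 0.3291876981555812]) @ [[0.68,0.73], [0.73,-0.68]]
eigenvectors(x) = [[0.82+0.00j, (0.82-0j)],[(-0.43-0.37j), -0.43+0.37j]]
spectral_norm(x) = 2.16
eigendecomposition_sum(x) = [[(-0.64+0.09j), -0.78-0.50j], [(0.38+0.24j), 0.18+0.62j]] + [[-0.64-0.09j, (-0.78+0.5j)],[0.38-0.24j, 0.18-0.62j]]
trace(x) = -0.91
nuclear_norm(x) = 2.49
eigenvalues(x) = [(-0.45+0.71j), (-0.45-0.71j)]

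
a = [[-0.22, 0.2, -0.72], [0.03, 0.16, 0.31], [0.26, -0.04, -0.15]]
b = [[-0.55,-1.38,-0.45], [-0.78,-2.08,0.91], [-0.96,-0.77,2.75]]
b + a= [[-0.77, -1.18, -1.17], [-0.75, -1.92, 1.22], [-0.7, -0.81, 2.6]]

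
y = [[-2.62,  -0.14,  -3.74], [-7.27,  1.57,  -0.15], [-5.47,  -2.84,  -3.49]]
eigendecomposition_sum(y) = [[(-3.62+0j), -0.83+0.00j, -2.75-0.00j], [-2.71+0.00j, -0.62+0.00j, (-2.06-0j)], [(-5.54+0j), -1.27+0.00j, -4.21-0.00j]] + [[(0.5+0.8j), 0.35-0.46j, -0.49-0.30j],[-2.28+1.05j, 1.10+1.07j, (0.95-1.21j)],[0.03-1.36j, -0.78+0.28j, (0.36+0.75j)]] + [[0.50-0.80j, 0.35+0.46j, (-0.49+0.3j)], [(-2.28-1.05j), (1.1-1.07j), 0.95+1.21j], [(0.03+1.36j), (-0.78-0.28j), 0.36-0.75j]]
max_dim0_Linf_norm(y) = 7.27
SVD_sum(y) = [[-3.54, -0.33, -1.44], [-6.12, -0.58, -2.49], [-6.09, -0.57, -2.48]] + [[0.65, -1.12, -1.34], [-1.18, 2.03, 2.43], [0.81, -1.39, -1.66]] + [[0.27, 1.31, -0.96],[0.02, 0.12, -0.09],[-0.18, -0.88, 0.65]]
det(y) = -90.43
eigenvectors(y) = [[(-0.51+0j), -0.04-0.31j, -0.04+0.31j], [-0.38+0.00j, 0.84+0.00j, 0.84-0.00j], [(-0.77+0j), -0.20+0.41j, -0.20-0.41j]]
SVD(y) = [[-0.38, 0.41, -0.83], [-0.66, -0.75, -0.08], [-0.65, 0.51, 0.56]] @ diag([10.112136925562792, 4.489493857137745, 1.991891489361756]) @ [[0.92, 0.09, 0.38], [0.35, -0.60, -0.72], [-0.16, -0.79, 0.58]]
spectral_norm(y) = 10.11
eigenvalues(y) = [(-8.45+0j), (1.96+2.62j), (1.96-2.62j)]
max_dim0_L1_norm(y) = 15.36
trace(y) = -4.54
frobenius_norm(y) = 11.24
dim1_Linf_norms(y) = [3.74, 7.27, 5.47]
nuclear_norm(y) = 16.59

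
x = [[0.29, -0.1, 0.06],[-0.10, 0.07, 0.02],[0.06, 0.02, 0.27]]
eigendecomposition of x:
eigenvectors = [[0.38,0.82,-0.42], [0.91,-0.25,0.33], [-0.17,0.51,0.85]]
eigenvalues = [0.02, 0.36, 0.25]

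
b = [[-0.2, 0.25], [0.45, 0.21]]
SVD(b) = [[-0.24, 0.97], [0.97, 0.24]] @ diag([0.5057417362196454, 0.3054918922746374]) @ [[0.96, 0.29], [-0.29, 0.96]]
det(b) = -0.15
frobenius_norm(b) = 0.59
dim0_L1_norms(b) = [0.65, 0.46]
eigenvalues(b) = [-0.39, 0.4]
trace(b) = 0.01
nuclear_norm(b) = 0.81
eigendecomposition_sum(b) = [[-0.30, 0.12],[0.22, -0.09]] + [[0.1, 0.13], [0.23, 0.3]]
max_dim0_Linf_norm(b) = 0.45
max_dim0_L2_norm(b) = 0.49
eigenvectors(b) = [[-0.8, -0.39], [0.6, -0.92]]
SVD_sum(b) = [[-0.12, -0.03], [0.47, 0.14]] + [[-0.08,0.28],[-0.02,0.07]]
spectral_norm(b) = 0.51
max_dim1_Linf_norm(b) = 0.45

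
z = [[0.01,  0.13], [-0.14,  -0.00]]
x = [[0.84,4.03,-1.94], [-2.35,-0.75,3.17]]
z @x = [[-0.30, -0.06, 0.39], [-0.12, -0.56, 0.27]]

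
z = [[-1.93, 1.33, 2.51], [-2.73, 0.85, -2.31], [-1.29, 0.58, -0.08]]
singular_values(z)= [3.95, 3.42, 0.0]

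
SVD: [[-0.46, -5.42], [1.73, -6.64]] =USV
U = [[0.62, 0.79], [0.79, -0.62]]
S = [8.64, 1.44]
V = [[0.12, -0.99], [-0.99, -0.12]]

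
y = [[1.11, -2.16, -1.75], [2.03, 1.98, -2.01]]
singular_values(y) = [3.56, 2.89]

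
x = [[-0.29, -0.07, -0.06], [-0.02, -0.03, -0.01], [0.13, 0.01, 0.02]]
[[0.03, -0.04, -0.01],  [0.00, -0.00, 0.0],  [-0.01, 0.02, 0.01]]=x @ [[-0.08, 0.14, 0.07], [0.0, 0.01, -0.07], [-0.16, 0.05, -0.07]]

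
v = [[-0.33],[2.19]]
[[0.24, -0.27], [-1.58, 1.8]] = v @ [[-0.72,  0.82]]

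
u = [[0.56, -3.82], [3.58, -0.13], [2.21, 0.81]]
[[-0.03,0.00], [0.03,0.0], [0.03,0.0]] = u@[[0.01, -0.0], [0.01, -0.00]]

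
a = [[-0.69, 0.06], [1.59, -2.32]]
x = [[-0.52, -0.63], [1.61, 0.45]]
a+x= [[-1.21, -0.57],[3.2, -1.87]]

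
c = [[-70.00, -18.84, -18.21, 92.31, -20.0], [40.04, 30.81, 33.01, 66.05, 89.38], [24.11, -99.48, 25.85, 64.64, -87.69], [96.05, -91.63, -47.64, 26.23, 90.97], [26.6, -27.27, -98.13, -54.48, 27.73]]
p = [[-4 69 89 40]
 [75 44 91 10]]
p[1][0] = 75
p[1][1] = 44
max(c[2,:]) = 64.64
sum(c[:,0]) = 116.79999999999998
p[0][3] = 40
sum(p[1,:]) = 220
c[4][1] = -27.27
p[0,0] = -4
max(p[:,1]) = 69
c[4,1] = -27.27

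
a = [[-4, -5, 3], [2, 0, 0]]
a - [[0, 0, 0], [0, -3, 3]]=[[-4, -5, 3], [2, 3, -3]]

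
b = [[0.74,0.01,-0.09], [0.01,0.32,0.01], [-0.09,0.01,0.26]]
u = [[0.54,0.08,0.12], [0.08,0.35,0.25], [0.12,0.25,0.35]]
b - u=[[0.2, -0.07, -0.21], [-0.07, -0.03, -0.24], [-0.21, -0.24, -0.09]]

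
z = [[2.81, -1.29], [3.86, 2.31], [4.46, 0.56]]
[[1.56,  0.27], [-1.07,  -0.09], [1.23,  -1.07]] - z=[[-1.25, 1.56],  [-4.93, -2.40],  [-3.23, -1.63]]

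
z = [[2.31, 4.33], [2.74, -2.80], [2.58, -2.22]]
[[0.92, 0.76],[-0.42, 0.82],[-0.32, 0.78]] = z@[[0.04, 0.31], [0.19, 0.01]]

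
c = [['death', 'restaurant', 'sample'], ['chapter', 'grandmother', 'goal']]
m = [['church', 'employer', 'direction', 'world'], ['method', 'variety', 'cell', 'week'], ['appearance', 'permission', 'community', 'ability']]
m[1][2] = 'cell'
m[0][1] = 'employer'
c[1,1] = 'grandmother'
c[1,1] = 'grandmother'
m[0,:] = ['church', 'employer', 'direction', 'world']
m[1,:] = ['method', 'variety', 'cell', 'week']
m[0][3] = 'world'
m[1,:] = ['method', 'variety', 'cell', 'week']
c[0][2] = 'sample'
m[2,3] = 'ability'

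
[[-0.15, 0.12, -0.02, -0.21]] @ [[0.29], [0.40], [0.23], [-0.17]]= [[0.04]]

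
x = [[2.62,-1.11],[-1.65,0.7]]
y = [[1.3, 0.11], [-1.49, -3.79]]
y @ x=[[3.22, -1.37], [2.35, -1.0]]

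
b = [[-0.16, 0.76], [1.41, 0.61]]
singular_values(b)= [1.55, 0.76]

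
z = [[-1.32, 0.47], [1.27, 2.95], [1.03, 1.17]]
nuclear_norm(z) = 5.00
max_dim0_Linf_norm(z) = 2.95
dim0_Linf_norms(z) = [1.32, 2.95]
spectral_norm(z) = 3.55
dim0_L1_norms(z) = [3.62, 4.59]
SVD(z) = [[0.06,0.95],[-0.90,0.18],[-0.43,-0.25]] @ diag([3.547947629099439, 1.4562168867197194]) @ [[-0.47,-0.88], [-0.88,0.47]]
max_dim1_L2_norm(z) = 3.21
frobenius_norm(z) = 3.84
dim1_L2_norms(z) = [1.4, 3.21, 1.56]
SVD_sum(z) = [[-0.10, -0.18],[1.50, 2.83],[0.71, 1.34]] + [[-1.22, 0.65], [-0.23, 0.12], [0.32, -0.17]]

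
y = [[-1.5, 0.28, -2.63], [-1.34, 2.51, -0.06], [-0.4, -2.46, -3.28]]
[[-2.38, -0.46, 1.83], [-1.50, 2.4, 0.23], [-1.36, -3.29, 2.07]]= y@[[0.03, -0.45, -0.89], [-0.56, 0.73, -0.39], [0.83, 0.51, -0.23]]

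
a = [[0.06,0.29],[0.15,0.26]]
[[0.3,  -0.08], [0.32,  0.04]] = a @ [[0.54, 1.15], [0.92, -0.52]]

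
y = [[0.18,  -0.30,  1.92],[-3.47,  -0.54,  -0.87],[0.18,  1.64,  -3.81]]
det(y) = -6.099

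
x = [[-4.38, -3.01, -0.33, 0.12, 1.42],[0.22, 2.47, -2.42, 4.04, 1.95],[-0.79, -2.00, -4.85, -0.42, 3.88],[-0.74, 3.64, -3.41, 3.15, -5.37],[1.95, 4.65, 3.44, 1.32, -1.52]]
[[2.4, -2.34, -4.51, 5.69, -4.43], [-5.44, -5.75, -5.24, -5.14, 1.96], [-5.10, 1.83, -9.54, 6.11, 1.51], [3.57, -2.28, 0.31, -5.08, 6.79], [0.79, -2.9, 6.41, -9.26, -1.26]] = x @ [[-1.06, 0.51, 0.58, -0.56, 1.1], [0.19, -0.11, 0.08, -1.00, -0.37], [0.38, -0.52, 1.11, -0.58, -1.0], [-0.68, -1.55, -0.26, -1.03, 0.43], [-1.03, -0.30, -0.94, 0.11, -0.78]]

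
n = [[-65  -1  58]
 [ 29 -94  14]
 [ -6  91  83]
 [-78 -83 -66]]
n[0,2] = 58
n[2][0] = -6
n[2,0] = -6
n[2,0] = -6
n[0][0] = -65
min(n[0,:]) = -65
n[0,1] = -1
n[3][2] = -66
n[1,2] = 14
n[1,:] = [29, -94, 14]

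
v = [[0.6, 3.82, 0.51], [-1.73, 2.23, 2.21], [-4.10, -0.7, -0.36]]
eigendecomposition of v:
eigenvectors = [[-0.38-0.43j, (-0.38+0.43j), (0.35+0j)], [(0.19-0.54j), 0.19+0.54j, (-0.33+0j)], [(0.58+0j), 0.58-0.00j, (0.87+0j)]]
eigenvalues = [(2.11+3.67j), (2.11-3.67j), (-1.74+0j)]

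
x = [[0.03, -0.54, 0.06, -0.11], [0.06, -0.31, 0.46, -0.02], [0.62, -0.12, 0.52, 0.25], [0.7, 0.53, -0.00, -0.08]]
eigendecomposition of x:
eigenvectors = [[0.17-0.35j, 0.17+0.35j, (0.18-0.22j), 0.18+0.22j], [-0.38+0.16j, -0.38-0.16j, (0.18-0.24j), 0.18+0.24j], [(-0.76+0j), -0.76-0.00j, (0.09+0.16j), (0.09-0.16j)], [(-0.27-0.13j), (-0.27+0.13j), (-0.89+0j), (-0.89-0j)]]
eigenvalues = [(0.41+0.36j), (0.41-0.36j), (-0.33+0.32j), (-0.33-0.32j)]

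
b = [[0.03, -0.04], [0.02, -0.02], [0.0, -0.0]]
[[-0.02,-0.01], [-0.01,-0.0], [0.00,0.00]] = b@ [[-0.18,-0.17], [0.26,0.06]]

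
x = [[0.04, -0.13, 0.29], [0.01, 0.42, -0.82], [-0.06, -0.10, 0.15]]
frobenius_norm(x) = 0.99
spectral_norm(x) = 0.99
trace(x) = 0.61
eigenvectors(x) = [[-0.36, -0.59, -0.32], [0.83, 0.74, 0.93], [0.42, 0.34, -0.17]]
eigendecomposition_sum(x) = [[-0.00,-0.00,-0.00], [0.01,0.00,0.0], [0.0,0.0,0.0]] + [[0.08,0.03,0.01],[-0.10,-0.04,-0.01],[-0.04,-0.02,-0.01]] + [[-0.03, -0.16, 0.28], [0.10, 0.45, -0.81], [-0.02, -0.09, 0.15]]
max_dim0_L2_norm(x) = 0.88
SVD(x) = [[0.32, 0.59, 0.74],[-0.93, 0.04, 0.37],[0.18, -0.81, 0.56]] @ diag([0.9907870192042159, 0.07707480416165804, 0.0007464180236693897]) @ [[-0.01, -0.45, 0.89], [0.94, 0.30, 0.16], [-0.34, 0.84, 0.42]]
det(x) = 0.00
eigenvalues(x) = [0.0, 0.04, 0.57]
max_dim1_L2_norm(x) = 0.92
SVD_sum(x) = [[-0.00, -0.14, 0.28], [0.01, 0.42, -0.82], [-0.0, -0.08, 0.16]] + [[0.04, 0.01, 0.01], [0.0, 0.0, 0.00], [-0.06, -0.02, -0.01]] + [[-0.00, 0.00, 0.00],  [-0.00, 0.00, 0.00],  [-0.00, 0.00, 0.00]]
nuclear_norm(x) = 1.07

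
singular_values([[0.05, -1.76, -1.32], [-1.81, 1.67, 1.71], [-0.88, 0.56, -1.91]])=[3.59, 2.16, 1.02]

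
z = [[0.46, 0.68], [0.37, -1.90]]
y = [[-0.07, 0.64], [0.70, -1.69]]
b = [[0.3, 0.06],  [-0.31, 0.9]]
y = z @ b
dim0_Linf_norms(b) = [0.31, 0.9]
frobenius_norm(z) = 2.10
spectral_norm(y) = 1.93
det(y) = -0.33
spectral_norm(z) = 2.03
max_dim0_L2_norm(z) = 2.02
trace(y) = -1.76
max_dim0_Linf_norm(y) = 1.69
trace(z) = -1.44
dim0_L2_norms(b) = [0.43, 0.9]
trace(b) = 1.20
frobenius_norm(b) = 1.00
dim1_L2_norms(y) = [0.64, 1.83]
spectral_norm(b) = 0.95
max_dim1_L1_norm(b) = 1.21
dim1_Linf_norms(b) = [0.3, 0.9]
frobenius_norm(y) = 1.94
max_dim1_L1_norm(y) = 2.39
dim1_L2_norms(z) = [0.82, 1.94]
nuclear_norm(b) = 1.26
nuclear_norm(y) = 2.10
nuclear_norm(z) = 2.58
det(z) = -1.13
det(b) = 0.29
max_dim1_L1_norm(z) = 2.27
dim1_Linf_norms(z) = [0.68, 1.9]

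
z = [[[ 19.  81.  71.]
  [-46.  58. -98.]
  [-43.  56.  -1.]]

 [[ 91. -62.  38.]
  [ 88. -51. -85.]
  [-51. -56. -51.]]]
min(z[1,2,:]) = -56.0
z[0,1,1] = 58.0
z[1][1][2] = -85.0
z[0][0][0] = 19.0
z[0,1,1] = 58.0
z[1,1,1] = -51.0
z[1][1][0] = 88.0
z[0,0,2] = 71.0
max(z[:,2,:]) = 56.0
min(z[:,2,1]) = -56.0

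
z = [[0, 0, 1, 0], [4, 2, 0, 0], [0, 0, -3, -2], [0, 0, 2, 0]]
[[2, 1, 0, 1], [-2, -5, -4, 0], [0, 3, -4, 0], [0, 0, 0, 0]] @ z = [[4, 2, 4, 0], [-20, -10, 10, 8], [12, 6, 12, 8], [0, 0, 0, 0]]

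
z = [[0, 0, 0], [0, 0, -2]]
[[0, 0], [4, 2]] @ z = [[0, 0, 0], [0, 0, -4]]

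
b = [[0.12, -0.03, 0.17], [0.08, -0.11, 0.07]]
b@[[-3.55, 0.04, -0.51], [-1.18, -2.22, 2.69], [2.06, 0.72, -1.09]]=[[-0.04, 0.19, -0.33], [-0.01, 0.30, -0.41]]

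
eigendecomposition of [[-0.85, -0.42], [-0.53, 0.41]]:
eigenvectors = [[-0.94, 0.28], [-0.35, -0.96]]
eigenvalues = [-1.01, 0.57]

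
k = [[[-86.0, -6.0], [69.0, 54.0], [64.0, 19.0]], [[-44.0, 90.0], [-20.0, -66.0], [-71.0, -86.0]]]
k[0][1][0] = 69.0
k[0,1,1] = 54.0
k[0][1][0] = 69.0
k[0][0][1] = -6.0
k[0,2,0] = 64.0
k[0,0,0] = -86.0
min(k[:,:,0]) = -86.0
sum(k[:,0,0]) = -130.0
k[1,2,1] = -86.0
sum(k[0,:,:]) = 114.0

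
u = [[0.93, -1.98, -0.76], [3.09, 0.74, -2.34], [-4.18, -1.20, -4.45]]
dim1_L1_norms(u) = [3.67, 6.17, 9.83]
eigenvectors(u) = [[(0.02-0.5j), (0.02+0.5j), 0.19+0.00j], [-0.79+0.00j, (-0.79-0j), 0.26+0.00j], [0.26+0.24j, 0.26-0.24j, 0.95+0.00j]]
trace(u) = -2.78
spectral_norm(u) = 6.27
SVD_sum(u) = [[-0.19, -0.06, -0.17],[0.61, 0.19, 0.56],[-4.47, -1.36, -4.08]] + [[0.81,-0.01,-0.89],[2.57,-0.03,-2.81],[0.32,-0.0,-0.35]] + [[0.31, -1.91, 0.3], [-0.09, 0.59, -0.09], [-0.03, 0.16, -0.03]]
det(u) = -51.80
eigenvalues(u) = [(1.41+2.69j), (1.41-2.69j), (-5.61+0j)]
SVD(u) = [[0.04, -0.30, 0.95],[-0.14, -0.95, -0.29],[0.99, -0.12, -0.08]] @ diag([6.26579141541988, 4.019911409321198, 2.056518951933046]) @ [[-0.72, -0.22, -0.66], [-0.67, 0.01, 0.74], [0.16, -0.98, 0.15]]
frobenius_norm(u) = 7.72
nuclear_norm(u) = 12.34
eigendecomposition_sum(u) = [[(0.69+1.22j), -0.83+0.34j, (0.09-0.33j)], [(1.85-1.16j), 0.59+1.27j, (-0.53-0.12j)], [(-0.96-0.19j), 0.20-0.59j, 0.14+0.20j]] + [[(0.69-1.22j),(-0.83-0.34j),0.09+0.33j],[(1.85+1.16j),(0.59-1.27j),(-0.53+0.12j)],[-0.96+0.19j,(0.2+0.59j),(0.14-0.2j)]] + [[-0.45+0.00j,(-0.32-0j),-0.94-0.00j], [-0.62+0.00j,-0.43-0.00j,(-1.28-0j)], [(-2.26+0j),(-1.6-0j),-4.72-0.00j]]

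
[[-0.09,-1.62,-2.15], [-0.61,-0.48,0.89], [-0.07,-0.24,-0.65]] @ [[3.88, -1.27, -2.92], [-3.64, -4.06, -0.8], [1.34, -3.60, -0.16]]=[[2.67,14.43,1.90], [0.57,-0.48,2.02], [-0.27,3.4,0.50]]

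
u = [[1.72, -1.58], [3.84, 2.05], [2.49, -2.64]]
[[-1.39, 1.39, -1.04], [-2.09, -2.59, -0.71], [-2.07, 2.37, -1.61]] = u@[[-0.64, -0.13, -0.34],  [0.18, -1.02, 0.29]]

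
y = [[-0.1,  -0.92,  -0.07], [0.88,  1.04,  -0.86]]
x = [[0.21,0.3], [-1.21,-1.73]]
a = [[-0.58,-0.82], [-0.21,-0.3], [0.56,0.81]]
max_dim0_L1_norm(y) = 1.96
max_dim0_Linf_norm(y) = 1.04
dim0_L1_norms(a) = [1.35, 1.93]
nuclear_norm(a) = 1.46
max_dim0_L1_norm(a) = 1.93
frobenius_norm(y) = 1.86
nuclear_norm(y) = 2.39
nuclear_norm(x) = 2.14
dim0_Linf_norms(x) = [1.21, 1.73]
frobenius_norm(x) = 2.14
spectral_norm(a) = 1.45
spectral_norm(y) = 1.74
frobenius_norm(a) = 1.45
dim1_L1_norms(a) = [1.4, 0.51, 1.37]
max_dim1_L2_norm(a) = 1.0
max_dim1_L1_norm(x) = 2.94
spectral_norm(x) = 2.14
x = y @ a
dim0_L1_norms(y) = [0.98, 1.96, 0.93]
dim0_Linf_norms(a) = [0.58, 0.82]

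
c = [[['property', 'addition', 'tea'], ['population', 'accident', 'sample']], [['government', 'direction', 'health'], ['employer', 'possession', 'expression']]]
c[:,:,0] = [['property', 'population'], ['government', 'employer']]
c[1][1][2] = 'expression'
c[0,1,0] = 'population'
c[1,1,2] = 'expression'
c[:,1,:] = [['population', 'accident', 'sample'], ['employer', 'possession', 'expression']]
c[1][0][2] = 'health'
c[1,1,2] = 'expression'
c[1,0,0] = 'government'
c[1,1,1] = 'possession'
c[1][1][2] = 'expression'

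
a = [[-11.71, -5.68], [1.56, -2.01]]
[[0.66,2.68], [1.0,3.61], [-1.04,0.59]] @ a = [[-3.55, -9.14],  [-6.08, -12.94],  [13.10, 4.72]]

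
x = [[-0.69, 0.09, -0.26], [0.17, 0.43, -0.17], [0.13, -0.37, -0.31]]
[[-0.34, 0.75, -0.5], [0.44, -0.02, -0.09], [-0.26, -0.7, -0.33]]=x@[[0.57, -1.29, 0.32], [0.83, 0.77, 0.09], [0.09, 0.79, 1.09]]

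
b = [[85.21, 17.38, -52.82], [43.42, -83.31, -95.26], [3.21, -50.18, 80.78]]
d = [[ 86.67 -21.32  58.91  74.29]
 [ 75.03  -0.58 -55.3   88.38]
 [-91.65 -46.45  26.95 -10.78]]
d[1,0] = 75.03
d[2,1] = -46.45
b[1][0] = 43.42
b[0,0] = 85.21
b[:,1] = [17.38, -83.31, -50.18]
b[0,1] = 17.38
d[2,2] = 26.95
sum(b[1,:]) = -135.15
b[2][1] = -50.18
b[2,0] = 3.21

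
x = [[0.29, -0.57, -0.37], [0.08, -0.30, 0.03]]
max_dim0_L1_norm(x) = 0.87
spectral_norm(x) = 0.78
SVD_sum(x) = [[0.28, -0.6, -0.32],[0.1, -0.21, -0.11]] + [[0.01, 0.03, -0.05], [-0.02, -0.09, 0.14]]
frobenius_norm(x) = 0.80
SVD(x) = [[-0.94,-0.34], [-0.34,0.94]] @ diag([0.7817574064242806, 0.1790401002590814]) @ [[-0.38, 0.82, 0.43], [-0.12, -0.51, 0.85]]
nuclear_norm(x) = 0.96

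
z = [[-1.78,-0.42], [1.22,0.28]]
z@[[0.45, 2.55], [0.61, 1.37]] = [[-1.06, -5.11], [0.72, 3.49]]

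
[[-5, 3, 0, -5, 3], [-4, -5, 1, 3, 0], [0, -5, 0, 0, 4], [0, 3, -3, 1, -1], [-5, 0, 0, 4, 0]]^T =[[-5, -4, 0, 0, -5], [3, -5, -5, 3, 0], [0, 1, 0, -3, 0], [-5, 3, 0, 1, 4], [3, 0, 4, -1, 0]]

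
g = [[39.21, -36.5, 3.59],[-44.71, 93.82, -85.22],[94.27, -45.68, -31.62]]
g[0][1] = -36.5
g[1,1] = 93.82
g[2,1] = -45.68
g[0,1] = -36.5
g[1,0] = -44.71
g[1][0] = -44.71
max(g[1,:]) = 93.82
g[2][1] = -45.68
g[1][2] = -85.22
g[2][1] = -45.68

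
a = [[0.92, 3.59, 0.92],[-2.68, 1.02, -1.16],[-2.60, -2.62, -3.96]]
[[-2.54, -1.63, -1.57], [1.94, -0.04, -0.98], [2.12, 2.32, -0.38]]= a @ [[-1.21, 0.03, -0.06], [-0.56, -0.37, -0.55], [0.63, -0.36, 0.50]]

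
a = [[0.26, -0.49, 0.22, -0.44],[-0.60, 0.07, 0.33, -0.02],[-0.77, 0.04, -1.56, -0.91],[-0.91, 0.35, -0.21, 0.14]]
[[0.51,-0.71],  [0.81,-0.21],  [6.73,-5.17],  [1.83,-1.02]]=a@[[-2.28, 1.79], [-0.68, 2.69], [-1.69, 2.08], [-2.6, 0.72]]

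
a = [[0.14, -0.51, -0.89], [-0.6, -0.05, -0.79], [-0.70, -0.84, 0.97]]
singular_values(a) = [1.6, 1.13, 0.61]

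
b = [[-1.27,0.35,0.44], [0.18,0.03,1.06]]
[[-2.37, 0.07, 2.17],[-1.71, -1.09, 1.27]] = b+[[-1.10, -0.28, 1.73], [-1.89, -1.12, 0.21]]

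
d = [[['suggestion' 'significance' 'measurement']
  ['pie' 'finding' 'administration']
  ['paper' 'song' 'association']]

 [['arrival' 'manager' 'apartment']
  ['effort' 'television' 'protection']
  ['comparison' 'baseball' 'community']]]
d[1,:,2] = ['apartment', 'protection', 'community']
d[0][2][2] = 'association'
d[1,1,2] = 'protection'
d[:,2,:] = [['paper', 'song', 'association'], ['comparison', 'baseball', 'community']]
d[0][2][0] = 'paper'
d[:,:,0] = [['suggestion', 'pie', 'paper'], ['arrival', 'effort', 'comparison']]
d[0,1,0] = 'pie'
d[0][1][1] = 'finding'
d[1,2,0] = 'comparison'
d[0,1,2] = 'administration'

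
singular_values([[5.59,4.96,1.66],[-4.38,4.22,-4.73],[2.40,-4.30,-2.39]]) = [8.44, 7.79, 4.02]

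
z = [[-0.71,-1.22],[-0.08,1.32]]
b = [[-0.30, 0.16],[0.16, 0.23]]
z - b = [[-0.41, -1.38], [-0.24, 1.09]]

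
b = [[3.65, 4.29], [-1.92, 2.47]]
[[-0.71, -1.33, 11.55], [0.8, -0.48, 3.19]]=b @ [[-0.30, -0.07, 0.86], [0.09, -0.25, 1.96]]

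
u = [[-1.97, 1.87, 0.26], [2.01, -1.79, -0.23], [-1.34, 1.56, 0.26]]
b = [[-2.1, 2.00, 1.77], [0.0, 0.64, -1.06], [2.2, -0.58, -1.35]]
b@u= [[5.79,-4.75,-0.55], [2.71,-2.80,-0.42], [-3.69,3.05,0.35]]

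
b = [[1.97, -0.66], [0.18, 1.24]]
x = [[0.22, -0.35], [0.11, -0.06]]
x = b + [[-1.75, 0.31], [-0.07, -1.30]]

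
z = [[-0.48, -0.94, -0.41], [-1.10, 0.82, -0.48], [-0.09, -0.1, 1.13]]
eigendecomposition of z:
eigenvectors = [[0.86, 0.4, -0.46],[0.51, -0.90, 0.45],[0.06, 0.19, 0.77]]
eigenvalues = [-1.07, 1.42, 1.13]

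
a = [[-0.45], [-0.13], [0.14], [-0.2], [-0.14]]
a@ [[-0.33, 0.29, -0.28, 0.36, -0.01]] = [[0.15, -0.13, 0.13, -0.16, 0.0], [0.04, -0.04, 0.04, -0.05, 0.0], [-0.05, 0.04, -0.04, 0.05, -0.0], [0.07, -0.06, 0.06, -0.07, 0.0], [0.05, -0.04, 0.04, -0.05, 0.00]]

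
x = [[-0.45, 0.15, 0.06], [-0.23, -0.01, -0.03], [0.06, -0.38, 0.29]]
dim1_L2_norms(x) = [0.48, 0.23, 0.48]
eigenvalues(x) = [-0.29, -0.22, 0.34]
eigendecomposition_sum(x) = [[-0.91, 0.65, 0.13], [-0.78, 0.56, 0.11], [-0.42, 0.30, 0.06]] + [[0.46, -0.49, -0.08], [0.56, -0.60, -0.1], [0.37, -0.4, -0.07]] + [[0.01,-0.01,0.02],[-0.01,0.03,-0.04],[0.10,-0.28,0.30]]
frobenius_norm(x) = 0.72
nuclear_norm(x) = 1.08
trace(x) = -0.17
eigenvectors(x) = [[0.72,  -0.56,  0.05],[0.62,  -0.69,  -0.12],[0.33,  -0.45,  0.99]]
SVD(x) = [[-0.74, -0.52, 0.43],  [-0.31, -0.29, -0.90],  [0.59, -0.80, 0.05]] @ diag([0.5699066817449289, 0.4266425686138169, 0.08821843769353882]) @ [[0.77, -0.59, 0.24], [0.59, 0.54, -0.6], [0.22, 0.61, 0.76]]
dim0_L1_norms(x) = [0.74, 0.54, 0.38]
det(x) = 0.02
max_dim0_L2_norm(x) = 0.51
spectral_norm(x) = 0.57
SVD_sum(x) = [[-0.33, 0.25, -0.10], [-0.14, 0.11, -0.04], [0.26, -0.2, 0.08]] + [[-0.13, -0.12, 0.13], [-0.07, -0.07, 0.07], [-0.20, -0.18, 0.2]] + [[0.01, 0.02, 0.03], [-0.02, -0.05, -0.06], [0.00, 0.00, 0.00]]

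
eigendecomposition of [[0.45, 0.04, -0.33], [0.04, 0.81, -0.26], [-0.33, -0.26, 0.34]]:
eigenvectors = [[0.58, -0.73, 0.36], [0.23, 0.57, 0.79], [0.78, 0.37, -0.50]]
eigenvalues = [0.02, 0.59, 0.99]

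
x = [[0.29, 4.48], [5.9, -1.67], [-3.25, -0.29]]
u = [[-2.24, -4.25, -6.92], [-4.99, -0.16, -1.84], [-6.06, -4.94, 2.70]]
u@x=[[-3.23, -0.93],  [3.59, -21.55],  [-39.68, -19.68]]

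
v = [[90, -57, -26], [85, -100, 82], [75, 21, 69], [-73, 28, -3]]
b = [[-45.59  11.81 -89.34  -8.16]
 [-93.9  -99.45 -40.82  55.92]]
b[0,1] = 11.81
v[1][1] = -100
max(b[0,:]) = 11.81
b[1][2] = -40.82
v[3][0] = -73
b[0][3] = -8.16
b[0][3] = -8.16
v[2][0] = 75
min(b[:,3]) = -8.16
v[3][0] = -73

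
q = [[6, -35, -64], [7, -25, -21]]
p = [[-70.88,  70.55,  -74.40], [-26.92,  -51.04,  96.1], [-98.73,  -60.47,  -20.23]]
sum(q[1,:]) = -39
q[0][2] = -64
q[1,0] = 7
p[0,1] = 70.55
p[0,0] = -70.88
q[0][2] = -64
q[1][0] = 7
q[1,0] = 7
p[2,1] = -60.47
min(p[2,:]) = -98.73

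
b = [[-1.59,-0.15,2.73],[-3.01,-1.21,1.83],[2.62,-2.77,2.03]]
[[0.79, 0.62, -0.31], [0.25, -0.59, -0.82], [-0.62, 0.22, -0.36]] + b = [[-0.8, 0.47, 2.42], [-2.76, -1.8, 1.01], [2.00, -2.55, 1.67]]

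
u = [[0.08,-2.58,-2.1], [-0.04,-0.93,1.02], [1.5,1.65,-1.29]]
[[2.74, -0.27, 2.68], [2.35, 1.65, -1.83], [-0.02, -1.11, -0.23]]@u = [[4.25, -2.4, -9.49], [-2.62, -10.62, -0.89], [-0.30, 0.70, -0.79]]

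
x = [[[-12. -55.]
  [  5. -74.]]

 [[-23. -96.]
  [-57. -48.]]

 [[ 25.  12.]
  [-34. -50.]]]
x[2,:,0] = [25.0, -34.0]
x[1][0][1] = -96.0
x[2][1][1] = -50.0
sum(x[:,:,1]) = -311.0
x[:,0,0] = [-12.0, -23.0, 25.0]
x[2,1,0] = -34.0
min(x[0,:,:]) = -74.0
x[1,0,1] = -96.0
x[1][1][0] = -57.0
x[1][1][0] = -57.0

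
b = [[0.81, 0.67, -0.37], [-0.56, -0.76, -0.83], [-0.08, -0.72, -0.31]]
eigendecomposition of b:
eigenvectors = [[-0.15+0.00j, (0.84+0j), 0.84-0.00j], [0.80+0.00j, (-0.34+0.3j), -0.34-0.30j], [0.59+0.00j, (0.08-0.3j), (0.08+0.3j)]]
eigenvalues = [(-1.27+0j), (0.5+0.37j), (0.5-0.37j)]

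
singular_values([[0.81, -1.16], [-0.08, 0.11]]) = [1.42, 0.0]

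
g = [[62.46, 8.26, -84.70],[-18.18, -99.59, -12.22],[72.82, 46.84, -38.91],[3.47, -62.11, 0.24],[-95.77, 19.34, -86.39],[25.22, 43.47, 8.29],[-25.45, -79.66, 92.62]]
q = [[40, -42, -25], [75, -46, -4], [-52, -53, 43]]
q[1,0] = 75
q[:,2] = [-25, -4, 43]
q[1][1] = -46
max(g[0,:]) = 62.46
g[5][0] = 25.22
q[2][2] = 43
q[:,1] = [-42, -46, -53]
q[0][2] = -25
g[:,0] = [62.46, -18.18, 72.82, 3.47, -95.77, 25.22, -25.45]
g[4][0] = -95.77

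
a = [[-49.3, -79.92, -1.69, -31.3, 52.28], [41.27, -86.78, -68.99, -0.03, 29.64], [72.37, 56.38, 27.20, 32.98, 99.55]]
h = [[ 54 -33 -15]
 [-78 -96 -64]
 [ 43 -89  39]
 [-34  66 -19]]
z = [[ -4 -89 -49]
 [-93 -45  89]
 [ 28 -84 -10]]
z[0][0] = -4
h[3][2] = -19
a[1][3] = -0.03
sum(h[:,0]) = -15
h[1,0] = -78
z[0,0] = -4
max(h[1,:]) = -64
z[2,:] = [28, -84, -10]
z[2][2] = -10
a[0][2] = -1.69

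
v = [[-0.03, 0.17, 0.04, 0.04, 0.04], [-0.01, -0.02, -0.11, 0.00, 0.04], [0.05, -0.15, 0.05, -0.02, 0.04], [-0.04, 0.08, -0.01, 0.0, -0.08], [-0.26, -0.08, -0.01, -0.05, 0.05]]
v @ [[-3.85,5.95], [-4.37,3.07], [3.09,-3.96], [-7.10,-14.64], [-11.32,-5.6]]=[[-1.24, -0.62], [-0.67, 0.09], [0.31, -0.29], [0.68, 0.50], [1.11, -1.30]]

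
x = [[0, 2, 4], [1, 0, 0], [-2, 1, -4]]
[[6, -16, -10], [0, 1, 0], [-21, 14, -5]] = x@[[0, 1, 0], [-5, 0, -5], [4, -4, 0]]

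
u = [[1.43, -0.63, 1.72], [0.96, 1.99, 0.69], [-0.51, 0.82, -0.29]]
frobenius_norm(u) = 3.43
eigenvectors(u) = [[(-0.05+0j), (0.79+0j), 0.79-0.00j], [0.94+0.00j, -0.18-0.19j, -0.18+0.19j], [0.32+0.00j, (-0.5+0.24j), -0.50-0.24j]]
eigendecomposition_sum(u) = [[-0.07+0.00j, (-0.09-0j), (-0.07+0j)], [(1.31-0j), (1.76+0j), (1.4-0j)], [0.45-0.00j, (0.61+0j), (0.48-0j)]] + [[0.75+0.00j,(-0.27+0.21j),0.90-0.61j],[(-0.17-0.18j),(0.11+0.02j),-0.36-0.08j],[(-0.48+0.23j),(0.11-0.22j),(-0.39+0.66j)]] + [[0.75-0.00j, (-0.27-0.21j), (0.9+0.61j)], [(-0.17+0.18j), 0.11-0.02j, -0.36+0.08j], [(-0.48-0.23j), 0.11+0.22j, -0.39-0.66j]]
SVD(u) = [[-0.77, 0.53, 0.36], [-0.63, -0.74, -0.25], [0.13, -0.41, 0.90]] @ diag([2.6004088246334907, 2.223540568144015, 0.26142166433954467]) @ [[-0.68, -0.25, -0.69], [0.12, -0.96, 0.24], [-0.72, 0.08, 0.69]]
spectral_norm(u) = 2.60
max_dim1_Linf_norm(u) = 1.99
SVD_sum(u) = [[1.36, 0.50, 1.38], [1.11, 0.41, 1.12], [-0.23, -0.09, -0.23]] + [[0.14, -1.14, 0.28], [-0.19, 1.58, -0.39], [-0.11, 0.89, -0.22]] + [[-0.07,0.01,0.06], [0.05,-0.01,-0.04], [-0.17,0.02,0.16]]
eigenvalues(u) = [(2.18+0j), (0.48+0.68j), (0.48-0.68j)]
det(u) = 1.51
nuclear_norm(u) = 5.09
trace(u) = 3.13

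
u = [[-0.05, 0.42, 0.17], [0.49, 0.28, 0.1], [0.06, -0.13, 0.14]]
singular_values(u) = [0.63, 0.39, 0.17]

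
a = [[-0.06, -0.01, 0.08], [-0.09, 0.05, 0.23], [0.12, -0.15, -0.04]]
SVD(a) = [[-0.30,-0.23,0.93], [-0.81,-0.45,-0.37], [0.50,-0.87,-0.05]] @ diag([0.2980164700300513, 0.1482964323812589, 0.03597710013075341]) @ [[0.51, -0.38, -0.78], [-0.34, 0.74, -0.58], [-0.79, -0.56, -0.25]]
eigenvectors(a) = [[(0.78+0j), (-0.22-0.18j), -0.22+0.18j],[0.62+0.00j, -0.77+0.00j, -0.77-0.00j],[(-0.02+0j), (0.05-0.57j), 0.05+0.57j]]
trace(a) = -0.05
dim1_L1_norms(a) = [0.15, 0.37, 0.31]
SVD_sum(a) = [[-0.04, 0.03, 0.07], [-0.12, 0.09, 0.19], [0.08, -0.06, -0.12]] + [[0.01, -0.02, 0.02], [0.02, -0.05, 0.04], [0.04, -0.10, 0.07]] + [[-0.03, -0.02, -0.01], [0.01, 0.01, 0.0], [0.0, 0.00, 0.0]]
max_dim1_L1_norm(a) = 0.37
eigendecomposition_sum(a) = [[(-0.09+0j), 0.03-0.00j, 0.03+0.00j], [-0.07+0.00j, (0.02-0j), (0.02+0j)], [-0j, (-0+0j), -0.00-0.00j]] + [[(0.02-0.02j), (-0.02+0.03j), (0.03+0.03j)], [-0.01-0.08j, 0.01+0.10j, (0.1+0.02j)], [(0.06-0j), -0.07+0.00j, -0.02+0.08j]] + [[(0.02+0.02j),(-0.02-0.03j),0.03-0.03j], [(-0.01+0.08j),0.01-0.10j,0.10-0.02j], [0.06+0.00j,-0.07-0.00j,-0.02-0.08j]]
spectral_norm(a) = 0.30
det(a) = -0.00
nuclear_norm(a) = 0.48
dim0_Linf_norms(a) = [0.12, 0.15, 0.23]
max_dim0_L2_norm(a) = 0.25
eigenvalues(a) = [(-0.07+0j), (0.01+0.15j), (0.01-0.15j)]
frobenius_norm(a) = 0.33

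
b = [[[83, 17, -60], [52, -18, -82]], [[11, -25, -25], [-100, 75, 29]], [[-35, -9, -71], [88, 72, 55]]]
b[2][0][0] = -35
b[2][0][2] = -71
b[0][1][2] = -82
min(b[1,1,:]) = -100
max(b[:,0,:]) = 83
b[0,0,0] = 83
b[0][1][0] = 52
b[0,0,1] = 17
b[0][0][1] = 17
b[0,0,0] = 83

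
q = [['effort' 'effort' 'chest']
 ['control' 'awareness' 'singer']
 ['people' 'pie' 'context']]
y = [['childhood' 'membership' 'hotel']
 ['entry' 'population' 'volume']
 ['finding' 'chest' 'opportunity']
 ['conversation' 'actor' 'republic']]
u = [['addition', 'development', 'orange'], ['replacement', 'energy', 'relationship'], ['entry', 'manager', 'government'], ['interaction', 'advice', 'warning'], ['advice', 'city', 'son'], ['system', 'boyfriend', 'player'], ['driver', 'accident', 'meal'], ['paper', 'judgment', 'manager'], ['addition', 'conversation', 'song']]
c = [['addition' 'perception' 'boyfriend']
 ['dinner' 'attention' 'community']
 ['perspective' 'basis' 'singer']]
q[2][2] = 'context'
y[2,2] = 'opportunity'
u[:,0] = ['addition', 'replacement', 'entry', 'interaction', 'advice', 'system', 'driver', 'paper', 'addition']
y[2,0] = 'finding'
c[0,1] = 'perception'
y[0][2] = 'hotel'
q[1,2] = 'singer'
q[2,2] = 'context'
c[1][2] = 'community'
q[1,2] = 'singer'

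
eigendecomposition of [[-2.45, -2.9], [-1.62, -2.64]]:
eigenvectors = [[0.81, 0.79],  [-0.58, 0.62]]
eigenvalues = [-0.38, -4.71]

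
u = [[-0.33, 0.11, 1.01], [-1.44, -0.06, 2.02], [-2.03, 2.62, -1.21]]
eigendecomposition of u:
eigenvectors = [[(0.42-0.27j), 0.42+0.27j, -0.26+0.00j], [(0.68+0j), (0.68-0j), -0.65+0.00j], [(0.53+0.07j), (0.53-0.07j), 0.72+0.00j]]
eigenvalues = [(0.63+0.78j), (0.63-0.78j), (-2.86+0j)]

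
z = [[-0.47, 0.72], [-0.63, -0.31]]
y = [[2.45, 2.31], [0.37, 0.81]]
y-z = [[2.92, 1.59], [1.00, 1.12]]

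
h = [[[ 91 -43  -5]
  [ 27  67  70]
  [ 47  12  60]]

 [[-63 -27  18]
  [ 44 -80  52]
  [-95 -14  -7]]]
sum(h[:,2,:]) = 3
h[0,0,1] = -43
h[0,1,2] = 70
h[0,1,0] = 27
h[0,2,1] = 12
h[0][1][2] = 70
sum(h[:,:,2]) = 188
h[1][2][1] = -14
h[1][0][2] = 18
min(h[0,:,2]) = -5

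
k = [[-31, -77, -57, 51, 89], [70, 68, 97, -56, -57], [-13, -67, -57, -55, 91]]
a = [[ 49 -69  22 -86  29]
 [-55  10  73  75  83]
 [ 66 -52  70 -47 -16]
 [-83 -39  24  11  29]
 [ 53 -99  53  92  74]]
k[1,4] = -57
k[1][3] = -56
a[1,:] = [-55, 10, 73, 75, 83]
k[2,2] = -57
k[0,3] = 51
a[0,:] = [49, -69, 22, -86, 29]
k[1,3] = -56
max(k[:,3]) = 51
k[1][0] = 70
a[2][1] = -52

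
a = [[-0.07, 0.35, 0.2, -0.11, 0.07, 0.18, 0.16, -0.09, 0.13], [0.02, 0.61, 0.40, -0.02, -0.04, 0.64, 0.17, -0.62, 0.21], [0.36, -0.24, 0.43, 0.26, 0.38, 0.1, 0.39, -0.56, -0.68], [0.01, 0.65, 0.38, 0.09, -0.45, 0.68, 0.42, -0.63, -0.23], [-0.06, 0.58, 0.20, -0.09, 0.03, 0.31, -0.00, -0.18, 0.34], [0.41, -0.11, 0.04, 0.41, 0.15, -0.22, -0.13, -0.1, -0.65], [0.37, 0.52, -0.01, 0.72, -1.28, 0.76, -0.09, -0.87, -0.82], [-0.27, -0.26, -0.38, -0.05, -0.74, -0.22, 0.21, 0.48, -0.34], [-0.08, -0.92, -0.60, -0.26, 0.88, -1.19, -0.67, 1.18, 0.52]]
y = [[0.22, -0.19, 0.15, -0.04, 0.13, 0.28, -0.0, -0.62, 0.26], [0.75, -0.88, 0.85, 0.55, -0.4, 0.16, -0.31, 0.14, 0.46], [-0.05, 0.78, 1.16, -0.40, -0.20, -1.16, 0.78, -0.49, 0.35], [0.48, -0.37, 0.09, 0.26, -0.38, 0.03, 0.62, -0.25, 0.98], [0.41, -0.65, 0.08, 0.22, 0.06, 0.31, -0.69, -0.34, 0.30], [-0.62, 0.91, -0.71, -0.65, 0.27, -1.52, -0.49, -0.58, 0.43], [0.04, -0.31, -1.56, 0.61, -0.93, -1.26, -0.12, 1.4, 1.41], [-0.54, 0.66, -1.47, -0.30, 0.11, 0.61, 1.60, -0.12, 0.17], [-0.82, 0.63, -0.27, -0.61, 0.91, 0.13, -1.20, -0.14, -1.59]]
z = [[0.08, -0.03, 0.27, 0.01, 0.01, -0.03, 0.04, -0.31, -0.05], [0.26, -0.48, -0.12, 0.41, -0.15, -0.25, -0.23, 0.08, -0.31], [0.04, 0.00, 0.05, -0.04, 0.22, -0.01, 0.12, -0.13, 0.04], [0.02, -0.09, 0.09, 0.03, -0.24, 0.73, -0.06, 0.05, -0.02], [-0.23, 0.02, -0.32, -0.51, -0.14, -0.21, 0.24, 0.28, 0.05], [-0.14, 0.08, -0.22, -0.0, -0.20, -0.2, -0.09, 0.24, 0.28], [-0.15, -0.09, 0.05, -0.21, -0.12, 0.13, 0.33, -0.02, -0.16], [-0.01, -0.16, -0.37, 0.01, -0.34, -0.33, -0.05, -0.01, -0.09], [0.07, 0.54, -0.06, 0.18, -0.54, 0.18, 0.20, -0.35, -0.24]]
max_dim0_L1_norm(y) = 6.34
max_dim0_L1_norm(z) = 2.07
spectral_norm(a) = 3.49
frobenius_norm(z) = 2.01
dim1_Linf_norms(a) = [0.35, 0.64, 0.68, 0.68, 0.58, 0.65, 1.28, 0.74, 1.19]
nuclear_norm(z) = 4.95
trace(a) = 1.78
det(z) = 0.00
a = y @ z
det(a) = 0.00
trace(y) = -2.53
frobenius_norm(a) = 4.24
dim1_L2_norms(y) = [0.81, 1.7, 2.11, 1.41, 1.19, 2.3, 3.05, 2.44, 2.52]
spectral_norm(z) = 1.10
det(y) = -0.00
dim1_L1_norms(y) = [1.89, 4.5, 5.37, 3.46, 3.06, 6.18, 7.64, 5.58, 6.3]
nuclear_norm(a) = 7.84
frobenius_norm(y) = 6.19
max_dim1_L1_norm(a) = 6.3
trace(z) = -0.58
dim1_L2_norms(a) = [0.52, 1.18, 1.23, 1.37, 0.8, 0.93, 2.14, 1.13, 2.36]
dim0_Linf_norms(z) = [0.26, 0.54, 0.37, 0.51, 0.54, 0.73, 0.33, 0.35, 0.31]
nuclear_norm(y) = 13.30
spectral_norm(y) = 3.62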